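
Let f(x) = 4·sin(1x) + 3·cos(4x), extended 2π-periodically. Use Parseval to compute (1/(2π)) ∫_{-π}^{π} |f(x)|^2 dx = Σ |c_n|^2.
Σ |c_n|^2 = 25/2

Expand |f|^2 and use orthogonality of {sin(nx), cos(mx)} on [-π, π]:
  ∫_{-π}^{π} sin(nx)^2 dx = π, ∫ cos(mx)^2 dx = π, and cross terms integrate to 0.
So ∫_{-π}^{π} f(x)^2 dx = 4^2 · π + 3^2 · π = (16 + 9)π.
Divide by 2π: (16 + 9)/2 = 25/2.
By Parseval, this equals Σ |c_n|^2.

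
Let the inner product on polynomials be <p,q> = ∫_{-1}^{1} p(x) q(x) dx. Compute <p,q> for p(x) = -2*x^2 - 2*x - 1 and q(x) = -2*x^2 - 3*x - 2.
<p,q> = 68/5

Expand the product: p(x)·q(x) = 4*x^4 + 10*x^3 + 12*x^2 + 7*x + 2.
∫_{-1}^{1} of each monomial x^k gives [2/(k+1) if k even, 0 if k odd]. Integrating term-by-term (or equivalently evaluating the antiderivative F(x) = 4*x^5/5 + 5*x^4/2 + 4*x^3 + 7*x^2/2 + 2*x at the endpoints):
  F(1) − F(−1) = 64/5 − (-4/5) = 68/5.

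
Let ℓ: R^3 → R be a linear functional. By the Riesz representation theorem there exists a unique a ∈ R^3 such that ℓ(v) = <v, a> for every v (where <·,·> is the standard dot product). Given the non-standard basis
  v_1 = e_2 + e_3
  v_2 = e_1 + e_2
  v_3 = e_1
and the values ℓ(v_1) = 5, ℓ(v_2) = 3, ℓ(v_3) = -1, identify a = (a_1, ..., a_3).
a = (-1, 4, 1)

Write a = (a_1, ..., a_3) in the standard basis. For each basis vector v_i, ℓ(v_i) = <v_i, a> is a linear equation in the a_j's. Collect the n equations into a matrix system V a = ℓ, where row i of V is v_i (expressed in the standard basis). Since V is invertible (lower-triangular with 1s on the diagonal, up to permutation), solve by back-substitution:
  V =
[[0, 1, 1],
 [1, 1, 0],
 [1, 0, 0]]
  V a = (5, 3, -1)
Solving gives a = (-1, 4, 1).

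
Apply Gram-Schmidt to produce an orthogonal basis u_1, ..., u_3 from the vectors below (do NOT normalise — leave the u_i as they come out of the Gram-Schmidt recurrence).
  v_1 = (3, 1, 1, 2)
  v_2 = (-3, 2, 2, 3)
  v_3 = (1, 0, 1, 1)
Orthogonal basis:
  u_1 = (3, 1, 1, 2)
  u_2 = (-16/5, 29/15, 29/15, 43/15)
  u_3 = (-1/389, -202/389, 187/389, 9/389)

Apply the Gram-Schmidt recurrence
  u_1 = v_1
  u_i = v_i − Σ_{j<i} ((v_i · u_j) / (u_j · u_j)) · u_j.

Step by step this gives:
  u_1 = (3, 1, 1, 2)
  u_2 = (-16/5, 29/15, 29/15, 43/15)
  u_3 = (-1/389, -202/389, 187/389, 9/389)

Orthogonality check:
  u_2 · u_1 = 0 (should be 0)
  u_3 · u_1 = 0 (should be 0)
  u_3 · u_2 = 0 (should be 0)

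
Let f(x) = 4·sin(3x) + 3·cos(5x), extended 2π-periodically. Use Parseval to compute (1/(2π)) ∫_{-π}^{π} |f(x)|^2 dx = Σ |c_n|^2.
Σ |c_n|^2 = 25/2

Expand |f|^2 and use orthogonality of {sin(nx), cos(mx)} on [-π, π]:
  ∫_{-π}^{π} sin(nx)^2 dx = π, ∫ cos(mx)^2 dx = π, and cross terms integrate to 0.
So ∫_{-π}^{π} f(x)^2 dx = 4^2 · π + 3^2 · π = (16 + 9)π.
Divide by 2π: (16 + 9)/2 = 25/2.
By Parseval, this equals Σ |c_n|^2.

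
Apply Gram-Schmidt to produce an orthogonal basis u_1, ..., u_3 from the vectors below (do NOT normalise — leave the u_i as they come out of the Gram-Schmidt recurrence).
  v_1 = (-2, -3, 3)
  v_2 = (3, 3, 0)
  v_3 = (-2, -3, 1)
Orthogonal basis:
  u_1 = (-2, -3, 3)
  u_2 = (18/11, 21/22, 45/22)
  u_3 = (6/19, -6/19, -2/19)

Apply the Gram-Schmidt recurrence
  u_1 = v_1
  u_i = v_i − Σ_{j<i} ((v_i · u_j) / (u_j · u_j)) · u_j.

Step by step this gives:
  u_1 = (-2, -3, 3)
  u_2 = (18/11, 21/22, 45/22)
  u_3 = (6/19, -6/19, -2/19)

Orthogonality check:
  u_2 · u_1 = 0 (should be 0)
  u_3 · u_1 = 0 (should be 0)
  u_3 · u_2 = 0 (should be 0)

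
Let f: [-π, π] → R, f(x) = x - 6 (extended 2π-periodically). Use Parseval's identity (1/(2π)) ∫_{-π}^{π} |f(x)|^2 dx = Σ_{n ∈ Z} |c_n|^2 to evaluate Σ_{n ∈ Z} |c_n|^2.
Σ |c_n|^2 = π^2/3 + 36

Expand and integrate term by term over [-π, π]:
  ∫ (x)^2 dx = 1·(2π^3/3); ∫ 2·1·(-6)·x dx = 0 (odd integrand); ∫ (-6)^2 dx = 36·2π.
So (1/(2π)) ∫_{-π}^{π} (x - 6)^2 dx = 1π^2/3 + 36 = π^2/3 + 36.
Parseval ⇒ Σ |c_n|^2 = π^2/3 + 36.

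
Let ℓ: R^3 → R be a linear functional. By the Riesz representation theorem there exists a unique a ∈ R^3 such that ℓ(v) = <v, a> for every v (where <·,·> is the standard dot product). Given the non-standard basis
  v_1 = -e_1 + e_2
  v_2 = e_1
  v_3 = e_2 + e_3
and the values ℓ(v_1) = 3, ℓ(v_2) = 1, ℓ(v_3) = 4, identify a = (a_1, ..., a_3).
a = (1, 4, 0)

Write a = (a_1, ..., a_3) in the standard basis. For each basis vector v_i, ℓ(v_i) = <v_i, a> is a linear equation in the a_j's. Collect the n equations into a matrix system V a = ℓ, where row i of V is v_i (expressed in the standard basis). Since V is invertible (lower-triangular with 1s on the diagonal, up to permutation), solve by back-substitution:
  V =
[[-1, 1, 0],
 [1, 0, 0],
 [0, 1, 1]]
  V a = (3, 1, 4)
Solving gives a = (1, 4, 0).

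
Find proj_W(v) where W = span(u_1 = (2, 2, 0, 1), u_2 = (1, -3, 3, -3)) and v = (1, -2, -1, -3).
proj_W(v) = (-16/203, -344/203, 246/203, -295/203)

Set up U = [u_1 | ... | u_2] ∈ R^(4×2). The projector onto W = col(U) is P = U (U^T U)^(-1) U^T.
Compute U^T U =
  [9, -7]
  [-7, 28],
and U^T v = (-5, 13).
Solve U^T U · c = U^T v for the coefficients: c = (-7/29, 82/203). The projection is proj_W(v) = U c.
Check: (v - proj_W(v)) · u_1 = 0  (should be 0).
Check: (v - proj_W(v)) · u_2 = 0  (should be 0).
Result: proj_W(v) = (-16/203, -344/203, 246/203, -295/203).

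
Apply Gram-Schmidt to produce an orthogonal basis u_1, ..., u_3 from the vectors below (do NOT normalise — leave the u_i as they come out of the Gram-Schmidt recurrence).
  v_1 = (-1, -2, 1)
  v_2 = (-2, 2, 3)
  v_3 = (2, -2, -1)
Orthogonal basis:
  u_1 = (-1, -2, 1)
  u_2 = (-11/6, 7/3, 17/6)
  u_3 = (96/101, -12/101, 72/101)

Apply the Gram-Schmidt recurrence
  u_1 = v_1
  u_i = v_i − Σ_{j<i} ((v_i · u_j) / (u_j · u_j)) · u_j.

Step by step this gives:
  u_1 = (-1, -2, 1)
  u_2 = (-11/6, 7/3, 17/6)
  u_3 = (96/101, -12/101, 72/101)

Orthogonality check:
  u_2 · u_1 = 0 (should be 0)
  u_3 · u_1 = 0 (should be 0)
  u_3 · u_2 = 0 (should be 0)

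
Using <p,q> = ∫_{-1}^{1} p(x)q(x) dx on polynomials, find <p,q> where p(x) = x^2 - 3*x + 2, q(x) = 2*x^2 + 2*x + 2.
<p,q> = 44/5

Expand the product: p(x)·q(x) = 2*x^4 - 4*x^3 - 2*x + 4.
∫_{-1}^{1} of each monomial x^k gives [2/(k+1) if k even, 0 if k odd]. Integrating term-by-term (or equivalently evaluating the antiderivative F(x) = 2*x^5/5 - x^4 - x^2 + 4*x at the endpoints):
  F(1) − F(−1) = 12/5 − (-32/5) = 44/5.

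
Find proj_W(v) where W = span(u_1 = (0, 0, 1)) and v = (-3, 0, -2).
proj_W(v) = (0, 0, -2)

Set up U = [u_1 | ... | u_1] ∈ R^(3×1). The projector onto W = col(U) is P = U (U^T U)^(-1) U^T.
Compute U^T U =
  [1],
and U^T v = (-2).
Solve U^T U · c = U^T v for the coefficients: c = (-2). The projection is proj_W(v) = U c.
Check: (v - proj_W(v)) · u_1 = 0  (should be 0).
Result: proj_W(v) = (0, 0, -2).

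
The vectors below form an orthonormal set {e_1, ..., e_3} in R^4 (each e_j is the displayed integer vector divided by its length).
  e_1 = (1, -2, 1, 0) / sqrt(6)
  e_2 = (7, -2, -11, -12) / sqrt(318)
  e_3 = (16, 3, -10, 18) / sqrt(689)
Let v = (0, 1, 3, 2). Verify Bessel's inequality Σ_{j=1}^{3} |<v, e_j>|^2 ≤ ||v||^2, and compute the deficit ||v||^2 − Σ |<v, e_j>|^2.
Σ |<v, e_j>|^2 = 146/13; ||v||^2 = 14; deficit = 36/13

Write each e_j = u_j / sqrt(<u_j, u_j>) where u_j is the displayed integer vector. Then <v, e_j> = <v, u_j> / sqrt(<u_j, u_j>), so |<v, e_j>|^2 = <v, u_j>^2 / <u_j, u_j>.
Coefficients: <v, e_1> = 1/sqrt(6), <v, e_2> = -59/sqrt(318), <v, e_3> = 9/sqrt(689).
Square and sum: Σ |<v, e_j>|^2 = 146/13.
Compute ||v||^2 = v·v = 14.
Deficit = 14 − 146/13 = 36/13 ≥ 0, confirming Bessel's inequality. (The deficit equals ||v − Σ <v,e_j> e_j||^2, the squared distance from v to span{e_j}.)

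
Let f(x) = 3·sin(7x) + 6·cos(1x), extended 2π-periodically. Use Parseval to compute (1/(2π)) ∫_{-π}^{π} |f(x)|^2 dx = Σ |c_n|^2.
Σ |c_n|^2 = 45/2

Expand |f|^2 and use orthogonality of {sin(nx), cos(mx)} on [-π, π]:
  ∫_{-π}^{π} sin(nx)^2 dx = π, ∫ cos(mx)^2 dx = π, and cross terms integrate to 0.
So ∫_{-π}^{π} f(x)^2 dx = 3^2 · π + 6^2 · π = (9 + 36)π.
Divide by 2π: (9 + 36)/2 = 45/2.
By Parseval, this equals Σ |c_n|^2.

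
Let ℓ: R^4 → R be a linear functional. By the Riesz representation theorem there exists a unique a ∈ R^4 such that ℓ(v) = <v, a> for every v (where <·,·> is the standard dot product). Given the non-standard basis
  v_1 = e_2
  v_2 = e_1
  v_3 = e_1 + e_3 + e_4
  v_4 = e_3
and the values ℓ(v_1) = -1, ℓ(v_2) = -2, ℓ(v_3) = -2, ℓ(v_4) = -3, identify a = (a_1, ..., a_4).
a = (-2, -1, -3, 3)

Write a = (a_1, ..., a_4) in the standard basis. For each basis vector v_i, ℓ(v_i) = <v_i, a> is a linear equation in the a_j's. Collect the n equations into a matrix system V a = ℓ, where row i of V is v_i (expressed in the standard basis). Since V is invertible (lower-triangular with 1s on the diagonal, up to permutation), solve by back-substitution:
  V =
[[0, 1, 0, 0],
 [1, 0, 0, 0],
 [1, 0, 1, 1],
 [0, 0, 1, 0]]
  V a = (-1, -2, -2, -3)
Solving gives a = (-2, -1, -3, 3).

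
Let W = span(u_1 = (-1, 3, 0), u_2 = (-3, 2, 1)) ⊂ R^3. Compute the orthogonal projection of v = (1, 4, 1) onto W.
proj_W(v) = (17/59, 222/59, -39/59)

Set up U = [u_1 | ... | u_2] ∈ R^(3×2). The projector onto W = col(U) is P = U (U^T U)^(-1) U^T.
Compute U^T U =
  [10, 9]
  [9, 14],
and U^T v = (11, 6).
Solve U^T U · c = U^T v for the coefficients: c = (100/59, -39/59). The projection is proj_W(v) = U c.
Check: (v - proj_W(v)) · u_1 = 0  (should be 0).
Check: (v - proj_W(v)) · u_2 = 0  (should be 0).
Result: proj_W(v) = (17/59, 222/59, -39/59).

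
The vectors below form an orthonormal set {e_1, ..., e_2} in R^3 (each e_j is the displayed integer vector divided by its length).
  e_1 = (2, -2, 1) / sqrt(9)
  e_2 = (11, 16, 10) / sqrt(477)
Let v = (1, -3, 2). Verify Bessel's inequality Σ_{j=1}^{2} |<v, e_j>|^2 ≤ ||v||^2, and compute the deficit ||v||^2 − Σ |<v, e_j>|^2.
Σ |<v, e_j>|^2 = 621/53; ||v||^2 = 14; deficit = 121/53

Write each e_j = u_j / sqrt(<u_j, u_j>) where u_j is the displayed integer vector. Then <v, e_j> = <v, u_j> / sqrt(<u_j, u_j>), so |<v, e_j>|^2 = <v, u_j>^2 / <u_j, u_j>.
Coefficients: <v, e_1> = 10/sqrt(9), <v, e_2> = -17/sqrt(477).
Square and sum: Σ |<v, e_j>|^2 = 621/53.
Compute ||v||^2 = v·v = 14.
Deficit = 14 − 621/53 = 121/53 ≥ 0, confirming Bessel's inequality. (The deficit equals ||v − Σ <v,e_j> e_j||^2, the squared distance from v to span{e_j}.)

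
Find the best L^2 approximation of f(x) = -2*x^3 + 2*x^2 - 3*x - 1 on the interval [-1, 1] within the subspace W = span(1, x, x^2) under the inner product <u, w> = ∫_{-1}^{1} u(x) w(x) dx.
g(x) = 2*x^2 - 21*x/5 - 1

The best approximation g ∈ W is the orthogonal projection of f onto W. Writing g = a_0 + a_1 x + a_2 x^2, the coefficients solve the normal equations G · a = b where
  G_{ij} = <φ_i, φ_j> and b_i = <f, φ_i>, with φ_0 = 1, φ_1 = x, φ_2 = x^2.
G =
  [2, 0, 2/3]
  [0, 2/3, 0]
  [2/3, 0, 2/5],
b = (-2/3, -14/5, 2/15).
Solving gives a_0 = -1, a_1 = -21/5, a_2 = 2, so
  g(x) = 2*x^2 - 21*x/5 - 1.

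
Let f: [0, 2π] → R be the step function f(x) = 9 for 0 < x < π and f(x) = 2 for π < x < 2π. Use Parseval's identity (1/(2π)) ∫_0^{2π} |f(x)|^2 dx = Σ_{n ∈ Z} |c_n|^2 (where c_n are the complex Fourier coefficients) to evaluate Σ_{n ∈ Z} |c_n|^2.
Σ |c_n|^2 = 85/2

Parseval equates the L^2 energy of f (normalised by 1/(2π)) with the ℓ^2 sum of its Fourier coefficients: (1/(2π)) ∫_0^{2π} |f|^2 = Σ |c_n|^2.
Compute the left side: (1/(2π)) [∫_0^π 9^2 dx + ∫_π^{2π} 2^2 dx] = (1/(2π)) · (81π + 4π) = (81 + 4)/2 = 85/2.
So Σ_{n ∈ Z} |c_n|^2 = 85/2.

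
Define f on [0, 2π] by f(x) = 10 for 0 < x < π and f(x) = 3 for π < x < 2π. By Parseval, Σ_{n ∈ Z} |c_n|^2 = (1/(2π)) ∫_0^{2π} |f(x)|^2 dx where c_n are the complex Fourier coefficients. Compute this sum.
Σ |c_n|^2 = 109/2

Parseval equates the L^2 energy of f (normalised by 1/(2π)) with the ℓ^2 sum of its Fourier coefficients: (1/(2π)) ∫_0^{2π} |f|^2 = Σ |c_n|^2.
Compute the left side: (1/(2π)) [∫_0^π 10^2 dx + ∫_π^{2π} 3^2 dx] = (1/(2π)) · (100π + 9π) = (100 + 9)/2 = 109/2.
So Σ_{n ∈ Z} |c_n|^2 = 109/2.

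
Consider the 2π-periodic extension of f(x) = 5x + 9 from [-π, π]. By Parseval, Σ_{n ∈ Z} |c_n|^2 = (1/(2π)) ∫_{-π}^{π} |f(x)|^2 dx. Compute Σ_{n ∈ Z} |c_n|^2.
Σ |c_n|^2 = 25π^2/3 + 81

Expand and integrate term by term over [-π, π]:
  ∫ (5x)^2 dx = 25·(2π^3/3); ∫ 2·5·(9)·x dx = 0 (odd integrand); ∫ 9^2 dx = 81·2π.
So (1/(2π)) ∫_{-π}^{π} (5x + 9)^2 dx = 25π^2/3 + 81 = 25π^2/3 + 81.
Parseval ⇒ Σ |c_n|^2 = 25π^2/3 + 81.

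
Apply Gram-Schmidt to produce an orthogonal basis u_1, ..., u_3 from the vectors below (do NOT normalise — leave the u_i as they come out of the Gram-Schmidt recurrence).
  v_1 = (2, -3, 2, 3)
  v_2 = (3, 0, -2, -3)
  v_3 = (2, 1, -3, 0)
Orthogonal basis:
  u_1 = (2, -3, 2, 3)
  u_2 = (46/13, -21/26, -19/13, -57/26)
  u_3 = (267/523, 445/523, -963/523, 909/523)

Apply the Gram-Schmidt recurrence
  u_1 = v_1
  u_i = v_i − Σ_{j<i} ((v_i · u_j) / (u_j · u_j)) · u_j.

Step by step this gives:
  u_1 = (2, -3, 2, 3)
  u_2 = (46/13, -21/26, -19/13, -57/26)
  u_3 = (267/523, 445/523, -963/523, 909/523)

Orthogonality check:
  u_2 · u_1 = 0 (should be 0)
  u_3 · u_1 = 0 (should be 0)
  u_3 · u_2 = 0 (should be 0)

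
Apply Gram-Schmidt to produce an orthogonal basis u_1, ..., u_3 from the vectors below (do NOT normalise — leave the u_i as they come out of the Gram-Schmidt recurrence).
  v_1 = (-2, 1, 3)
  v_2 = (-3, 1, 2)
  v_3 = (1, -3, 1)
Orthogonal basis:
  u_1 = (-2, 1, 3)
  u_2 = (-8/7, 1/14, -11/14)
  u_3 = (-5/9, -25/9, 5/9)

Apply the Gram-Schmidt recurrence
  u_1 = v_1
  u_i = v_i − Σ_{j<i} ((v_i · u_j) / (u_j · u_j)) · u_j.

Step by step this gives:
  u_1 = (-2, 1, 3)
  u_2 = (-8/7, 1/14, -11/14)
  u_3 = (-5/9, -25/9, 5/9)

Orthogonality check:
  u_2 · u_1 = 0 (should be 0)
  u_3 · u_1 = 0 (should be 0)
  u_3 · u_2 = 0 (should be 0)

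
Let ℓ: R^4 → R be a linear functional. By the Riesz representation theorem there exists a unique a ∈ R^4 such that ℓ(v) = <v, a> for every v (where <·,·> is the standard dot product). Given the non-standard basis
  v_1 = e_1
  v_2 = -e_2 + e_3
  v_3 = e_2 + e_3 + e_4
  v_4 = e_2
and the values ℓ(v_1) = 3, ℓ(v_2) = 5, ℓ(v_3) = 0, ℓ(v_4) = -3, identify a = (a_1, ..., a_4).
a = (3, -3, 2, 1)

Write a = (a_1, ..., a_4) in the standard basis. For each basis vector v_i, ℓ(v_i) = <v_i, a> is a linear equation in the a_j's. Collect the n equations into a matrix system V a = ℓ, where row i of V is v_i (expressed in the standard basis). Since V is invertible (lower-triangular with 1s on the diagonal, up to permutation), solve by back-substitution:
  V =
[[1, 0, 0, 0],
 [0, -1, 1, 0],
 [0, 1, 1, 1],
 [0, 1, 0, 0]]
  V a = (3, 5, 0, -3)
Solving gives a = (3, -3, 2, 1).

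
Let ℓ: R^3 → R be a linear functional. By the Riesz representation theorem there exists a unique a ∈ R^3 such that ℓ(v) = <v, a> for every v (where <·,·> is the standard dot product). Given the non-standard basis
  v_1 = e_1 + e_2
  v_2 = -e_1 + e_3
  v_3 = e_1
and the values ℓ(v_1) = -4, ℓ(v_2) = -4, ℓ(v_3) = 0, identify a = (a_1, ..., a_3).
a = (0, -4, -4)

Write a = (a_1, ..., a_3) in the standard basis. For each basis vector v_i, ℓ(v_i) = <v_i, a> is a linear equation in the a_j's. Collect the n equations into a matrix system V a = ℓ, where row i of V is v_i (expressed in the standard basis). Since V is invertible (lower-triangular with 1s on the diagonal, up to permutation), solve by back-substitution:
  V =
[[1, 1, 0],
 [-1, 0, 1],
 [1, 0, 0]]
  V a = (-4, -4, 0)
Solving gives a = (0, -4, -4).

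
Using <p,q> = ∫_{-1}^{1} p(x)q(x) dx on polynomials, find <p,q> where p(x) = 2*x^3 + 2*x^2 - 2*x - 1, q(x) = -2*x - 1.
<p,q> = 26/15

Expand the product: p(x)·q(x) = -4*x^4 - 6*x^3 + 2*x^2 + 4*x + 1.
∫_{-1}^{1} of each monomial x^k gives [2/(k+1) if k even, 0 if k odd]. Integrating term-by-term (or equivalently evaluating the antiderivative F(x) = -4*x^5/5 - 3*x^4/2 + 2*x^3/3 + 2*x^2 + x at the endpoints):
  F(1) − F(−1) = 41/30 − (-11/30) = 26/15.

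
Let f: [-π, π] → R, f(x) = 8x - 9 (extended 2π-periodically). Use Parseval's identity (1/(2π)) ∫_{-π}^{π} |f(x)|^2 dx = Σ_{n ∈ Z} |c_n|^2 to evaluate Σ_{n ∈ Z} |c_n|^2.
Σ |c_n|^2 = 64π^2/3 + 81

Expand and integrate term by term over [-π, π]:
  ∫ (8x)^2 dx = 64·(2π^3/3); ∫ 2·8·(-9)·x dx = 0 (odd integrand); ∫ (-9)^2 dx = 81·2π.
So (1/(2π)) ∫_{-π}^{π} (8x - 9)^2 dx = 64π^2/3 + 81 = 64π^2/3 + 81.
Parseval ⇒ Σ |c_n|^2 = 64π^2/3 + 81.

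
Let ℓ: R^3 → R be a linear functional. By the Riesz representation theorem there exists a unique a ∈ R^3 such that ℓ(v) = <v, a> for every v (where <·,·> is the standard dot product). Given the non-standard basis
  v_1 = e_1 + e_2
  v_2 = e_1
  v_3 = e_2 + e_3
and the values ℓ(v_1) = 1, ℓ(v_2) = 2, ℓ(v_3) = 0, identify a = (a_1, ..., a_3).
a = (2, -1, 1)

Write a = (a_1, ..., a_3) in the standard basis. For each basis vector v_i, ℓ(v_i) = <v_i, a> is a linear equation in the a_j's. Collect the n equations into a matrix system V a = ℓ, where row i of V is v_i (expressed in the standard basis). Since V is invertible (lower-triangular with 1s on the diagonal, up to permutation), solve by back-substitution:
  V =
[[1, 1, 0],
 [1, 0, 0],
 [0, 1, 1]]
  V a = (1, 2, 0)
Solving gives a = (2, -1, 1).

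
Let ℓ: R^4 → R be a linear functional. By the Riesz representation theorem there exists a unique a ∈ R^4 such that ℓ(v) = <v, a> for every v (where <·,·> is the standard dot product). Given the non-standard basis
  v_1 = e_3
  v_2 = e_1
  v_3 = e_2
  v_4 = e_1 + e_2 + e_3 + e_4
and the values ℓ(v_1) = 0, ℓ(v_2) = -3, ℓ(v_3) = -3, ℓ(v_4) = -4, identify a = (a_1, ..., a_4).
a = (-3, -3, 0, 2)

Write a = (a_1, ..., a_4) in the standard basis. For each basis vector v_i, ℓ(v_i) = <v_i, a> is a linear equation in the a_j's. Collect the n equations into a matrix system V a = ℓ, where row i of V is v_i (expressed in the standard basis). Since V is invertible (lower-triangular with 1s on the diagonal, up to permutation), solve by back-substitution:
  V =
[[0, 0, 1, 0],
 [1, 0, 0, 0],
 [0, 1, 0, 0],
 [1, 1, 1, 1]]
  V a = (0, -3, -3, -4)
Solving gives a = (-3, -3, 0, 2).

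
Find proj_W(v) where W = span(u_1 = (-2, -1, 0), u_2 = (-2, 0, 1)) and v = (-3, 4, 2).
proj_W(v) = (-20/9, 22/9, 32/9)

Set up U = [u_1 | ... | u_2] ∈ R^(3×2). The projector onto W = col(U) is P = U (U^T U)^(-1) U^T.
Compute U^T U =
  [5, 4]
  [4, 5],
and U^T v = (2, 8).
Solve U^T U · c = U^T v for the coefficients: c = (-22/9, 32/9). The projection is proj_W(v) = U c.
Check: (v - proj_W(v)) · u_1 = 0  (should be 0).
Check: (v - proj_W(v)) · u_2 = 0  (should be 0).
Result: proj_W(v) = (-20/9, 22/9, 32/9).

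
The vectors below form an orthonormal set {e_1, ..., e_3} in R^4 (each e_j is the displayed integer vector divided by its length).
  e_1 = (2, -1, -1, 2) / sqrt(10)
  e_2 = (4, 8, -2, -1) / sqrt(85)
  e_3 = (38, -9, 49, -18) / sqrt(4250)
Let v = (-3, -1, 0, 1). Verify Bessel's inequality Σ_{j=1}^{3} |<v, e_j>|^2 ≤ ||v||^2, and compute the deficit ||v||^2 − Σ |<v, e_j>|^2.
Σ |<v, e_j>|^2 = 1206/125; ||v||^2 = 11; deficit = 169/125

Write each e_j = u_j / sqrt(<u_j, u_j>) where u_j is the displayed integer vector. Then <v, e_j> = <v, u_j> / sqrt(<u_j, u_j>), so |<v, e_j>|^2 = <v, u_j>^2 / <u_j, u_j>.
Coefficients: <v, e_1> = -3/sqrt(10), <v, e_2> = -21/sqrt(85), <v, e_3> = -123/sqrt(4250).
Square and sum: Σ |<v, e_j>|^2 = 1206/125.
Compute ||v||^2 = v·v = 11.
Deficit = 11 − 1206/125 = 169/125 ≥ 0, confirming Bessel's inequality. (The deficit equals ||v − Σ <v,e_j> e_j||^2, the squared distance from v to span{e_j}.)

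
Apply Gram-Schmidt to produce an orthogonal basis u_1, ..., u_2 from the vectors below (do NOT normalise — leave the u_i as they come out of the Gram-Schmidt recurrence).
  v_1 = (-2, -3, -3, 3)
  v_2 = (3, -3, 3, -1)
Orthogonal basis:
  u_1 = (-2, -3, -3, 3)
  u_2 = (75/31, -120/31, 66/31, -4/31)

Apply the Gram-Schmidt recurrence
  u_1 = v_1
  u_i = v_i − Σ_{j<i} ((v_i · u_j) / (u_j · u_j)) · u_j.

Step by step this gives:
  u_1 = (-2, -3, -3, 3)
  u_2 = (75/31, -120/31, 66/31, -4/31)

Orthogonality check:
  u_2 · u_1 = 0 (should be 0)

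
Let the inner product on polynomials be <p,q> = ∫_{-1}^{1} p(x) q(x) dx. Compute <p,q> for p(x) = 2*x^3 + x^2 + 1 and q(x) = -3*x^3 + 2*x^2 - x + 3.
<p,q> = 160/21

Expand the product: p(x)·q(x) = -6*x^6 + x^5 + 2*x^3 + 5*x^2 - x + 3.
∫_{-1}^{1} of each monomial x^k gives [2/(k+1) if k even, 0 if k odd]. Integrating term-by-term (or equivalently evaluating the antiderivative F(x) = -6*x^7/7 + x^6/6 + x^4/2 + 5*x^3/3 - x^2/2 + 3*x at the endpoints):
  F(1) − F(−1) = 167/42 − (-51/14) = 160/21.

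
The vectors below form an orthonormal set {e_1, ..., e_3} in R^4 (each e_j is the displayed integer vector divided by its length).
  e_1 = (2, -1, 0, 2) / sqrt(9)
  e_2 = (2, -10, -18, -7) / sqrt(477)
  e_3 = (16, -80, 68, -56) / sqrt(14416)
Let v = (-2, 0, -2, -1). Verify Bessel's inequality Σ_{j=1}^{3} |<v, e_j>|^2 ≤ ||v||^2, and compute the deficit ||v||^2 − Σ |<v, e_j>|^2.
Σ |<v, e_j>|^2 = 137/17; ||v||^2 = 9; deficit = 16/17

Write each e_j = u_j / sqrt(<u_j, u_j>) where u_j is the displayed integer vector. Then <v, e_j> = <v, u_j> / sqrt(<u_j, u_j>), so |<v, e_j>|^2 = <v, u_j>^2 / <u_j, u_j>.
Coefficients: <v, e_1> = -6/sqrt(9), <v, e_2> = 39/sqrt(477), <v, e_3> = -112/sqrt(14416).
Square and sum: Σ |<v, e_j>|^2 = 137/17.
Compute ||v||^2 = v·v = 9.
Deficit = 9 − 137/17 = 16/17 ≥ 0, confirming Bessel's inequality. (The deficit equals ||v − Σ <v,e_j> e_j||^2, the squared distance from v to span{e_j}.)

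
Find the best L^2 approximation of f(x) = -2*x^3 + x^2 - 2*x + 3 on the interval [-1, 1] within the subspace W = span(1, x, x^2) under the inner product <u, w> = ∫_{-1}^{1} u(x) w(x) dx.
g(x) = x^2 - 16*x/5 + 3

The best approximation g ∈ W is the orthogonal projection of f onto W. Writing g = a_0 + a_1 x + a_2 x^2, the coefficients solve the normal equations G · a = b where
  G_{ij} = <φ_i, φ_j> and b_i = <f, φ_i>, with φ_0 = 1, φ_1 = x, φ_2 = x^2.
G =
  [2, 0, 2/3]
  [0, 2/3, 0]
  [2/3, 0, 2/5],
b = (20/3, -32/15, 12/5).
Solving gives a_0 = 3, a_1 = -16/5, a_2 = 1, so
  g(x) = x^2 - 16*x/5 + 3.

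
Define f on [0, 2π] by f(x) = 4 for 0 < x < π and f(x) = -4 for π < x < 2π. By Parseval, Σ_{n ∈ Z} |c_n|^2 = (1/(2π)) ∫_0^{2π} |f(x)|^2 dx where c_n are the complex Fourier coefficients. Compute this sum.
Σ |c_n|^2 = 16

Parseval equates the L^2 energy of f (normalised by 1/(2π)) with the ℓ^2 sum of its Fourier coefficients: (1/(2π)) ∫_0^{2π} |f|^2 = Σ |c_n|^2.
Compute the left side: (1/(2π)) [∫_0^π 4^2 dx + ∫_π^{2π} (-4)^2 dx] = (1/(2π)) · (16π + 16π) = (16 + 16)/2 = 16.
So Σ_{n ∈ Z} |c_n|^2 = 16.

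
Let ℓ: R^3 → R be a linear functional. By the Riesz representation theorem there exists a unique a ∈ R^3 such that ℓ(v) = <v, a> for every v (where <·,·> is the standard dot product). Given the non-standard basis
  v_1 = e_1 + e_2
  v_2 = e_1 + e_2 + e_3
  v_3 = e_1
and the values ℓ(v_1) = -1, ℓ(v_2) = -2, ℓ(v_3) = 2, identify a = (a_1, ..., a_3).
a = (2, -3, -1)

Write a = (a_1, ..., a_3) in the standard basis. For each basis vector v_i, ℓ(v_i) = <v_i, a> is a linear equation in the a_j's. Collect the n equations into a matrix system V a = ℓ, where row i of V is v_i (expressed in the standard basis). Since V is invertible (lower-triangular with 1s on the diagonal, up to permutation), solve by back-substitution:
  V =
[[1, 1, 0],
 [1, 1, 1],
 [1, 0, 0]]
  V a = (-1, -2, 2)
Solving gives a = (2, -3, -1).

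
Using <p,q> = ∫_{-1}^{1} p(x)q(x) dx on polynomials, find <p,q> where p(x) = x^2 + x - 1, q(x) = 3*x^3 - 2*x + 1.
<p,q> = -22/15

Expand the product: p(x)·q(x) = 3*x^5 + 3*x^4 - 5*x^3 - x^2 + 3*x - 1.
∫_{-1}^{1} of each monomial x^k gives [2/(k+1) if k even, 0 if k odd]. Integrating term-by-term (or equivalently evaluating the antiderivative F(x) = x^6/2 + 3*x^5/5 - 5*x^4/4 - x^3/3 + 3*x^2/2 - x at the endpoints):
  F(1) − F(−1) = 1/60 − (89/60) = -22/15.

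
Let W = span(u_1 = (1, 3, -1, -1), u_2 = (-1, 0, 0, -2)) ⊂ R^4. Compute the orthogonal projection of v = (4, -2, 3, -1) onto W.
proj_W(v) = (2/59, -54/59, 18/59, 58/59)

Set up U = [u_1 | ... | u_2] ∈ R^(4×2). The projector onto W = col(U) is P = U (U^T U)^(-1) U^T.
Compute U^T U =
  [12, 1]
  [1, 5],
and U^T v = (-4, -2).
Solve U^T U · c = U^T v for the coefficients: c = (-18/59, -20/59). The projection is proj_W(v) = U c.
Check: (v - proj_W(v)) · u_1 = 0  (should be 0).
Check: (v - proj_W(v)) · u_2 = 0  (should be 0).
Result: proj_W(v) = (2/59, -54/59, 18/59, 58/59).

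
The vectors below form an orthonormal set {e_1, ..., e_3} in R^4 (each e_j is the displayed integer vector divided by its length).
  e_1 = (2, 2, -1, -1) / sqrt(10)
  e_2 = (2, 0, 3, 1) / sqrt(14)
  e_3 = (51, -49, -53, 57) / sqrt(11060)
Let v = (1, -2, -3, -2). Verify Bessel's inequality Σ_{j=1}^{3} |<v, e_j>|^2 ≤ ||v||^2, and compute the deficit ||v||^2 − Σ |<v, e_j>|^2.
Σ |<v, e_j>|^2 = 797/79; ||v||^2 = 18; deficit = 625/79

Write each e_j = u_j / sqrt(<u_j, u_j>) where u_j is the displayed integer vector. Then <v, e_j> = <v, u_j> / sqrt(<u_j, u_j>), so |<v, e_j>|^2 = <v, u_j>^2 / <u_j, u_j>.
Coefficients: <v, e_1> = 3/sqrt(10), <v, e_2> = -9/sqrt(14), <v, e_3> = 194/sqrt(11060).
Square and sum: Σ |<v, e_j>|^2 = 797/79.
Compute ||v||^2 = v·v = 18.
Deficit = 18 − 797/79 = 625/79 ≥ 0, confirming Bessel's inequality. (The deficit equals ||v − Σ <v,e_j> e_j||^2, the squared distance from v to span{e_j}.)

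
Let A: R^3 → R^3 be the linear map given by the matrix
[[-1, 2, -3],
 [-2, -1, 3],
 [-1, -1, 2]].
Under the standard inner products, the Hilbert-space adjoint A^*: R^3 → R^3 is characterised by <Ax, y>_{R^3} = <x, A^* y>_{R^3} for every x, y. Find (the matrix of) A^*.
A^* = A^T =
[[-1, -2, -1],
 [2, -1, -1],
 [-3, 3, 2]]

For real matrices with standard dot products, the defining identity <Ax, y> = <x, A^* y> gives (Ax)^T y = x^T (A^*) y, i.e. x^T A^T y = x^T (A^*) y. Since this holds for all x, y, we must have A^* = A^T. Therefore
A^* =
[[-1, -2, -1],
 [2, -1, -1],
 [-3, 3, 2]].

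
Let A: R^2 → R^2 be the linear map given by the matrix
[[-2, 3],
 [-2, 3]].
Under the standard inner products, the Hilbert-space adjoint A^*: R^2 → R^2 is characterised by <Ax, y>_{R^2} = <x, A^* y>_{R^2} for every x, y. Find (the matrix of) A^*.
A^* = A^T =
[[-2, -2],
 [3, 3]]

For real matrices with standard dot products, the defining identity <Ax, y> = <x, A^* y> gives (Ax)^T y = x^T (A^*) y, i.e. x^T A^T y = x^T (A^*) y. Since this holds for all x, y, we must have A^* = A^T. Therefore
A^* =
[[-2, -2],
 [3, 3]].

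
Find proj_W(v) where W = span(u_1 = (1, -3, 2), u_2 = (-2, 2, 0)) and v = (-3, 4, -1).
proj_W(v) = (-3, 4, -1)

Set up U = [u_1 | ... | u_2] ∈ R^(3×2). The projector onto W = col(U) is P = U (U^T U)^(-1) U^T.
Compute U^T U =
  [14, -8]
  [-8, 8],
and U^T v = (-17, 14).
Solve U^T U · c = U^T v for the coefficients: c = (-1/2, 5/4). The projection is proj_W(v) = U c.
Check: (v - proj_W(v)) · u_1 = 0  (should be 0).
Check: (v - proj_W(v)) · u_2 = 0  (should be 0).
Result: proj_W(v) = (-3, 4, -1).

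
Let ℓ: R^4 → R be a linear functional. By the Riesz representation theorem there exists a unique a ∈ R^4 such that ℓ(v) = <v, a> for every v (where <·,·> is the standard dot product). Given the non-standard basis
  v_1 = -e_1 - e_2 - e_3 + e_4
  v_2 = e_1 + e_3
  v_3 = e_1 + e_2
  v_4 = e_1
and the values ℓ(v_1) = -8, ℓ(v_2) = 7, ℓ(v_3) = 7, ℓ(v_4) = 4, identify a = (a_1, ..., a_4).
a = (4, 3, 3, 2)

Write a = (a_1, ..., a_4) in the standard basis. For each basis vector v_i, ℓ(v_i) = <v_i, a> is a linear equation in the a_j's. Collect the n equations into a matrix system V a = ℓ, where row i of V is v_i (expressed in the standard basis). Since V is invertible (lower-triangular with 1s on the diagonal, up to permutation), solve by back-substitution:
  V =
[[-1, -1, -1, 1],
 [1, 0, 1, 0],
 [1, 1, 0, 0],
 [1, 0, 0, 0]]
  V a = (-8, 7, 7, 4)
Solving gives a = (4, 3, 3, 2).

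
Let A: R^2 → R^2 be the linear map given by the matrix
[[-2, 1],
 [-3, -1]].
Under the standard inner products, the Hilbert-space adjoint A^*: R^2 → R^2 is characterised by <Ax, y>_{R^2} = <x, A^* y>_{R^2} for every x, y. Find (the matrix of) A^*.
A^* = A^T =
[[-2, -3],
 [1, -1]]

For real matrices with standard dot products, the defining identity <Ax, y> = <x, A^* y> gives (Ax)^T y = x^T (A^*) y, i.e. x^T A^T y = x^T (A^*) y. Since this holds for all x, y, we must have A^* = A^T. Therefore
A^* =
[[-2, -3],
 [1, -1]].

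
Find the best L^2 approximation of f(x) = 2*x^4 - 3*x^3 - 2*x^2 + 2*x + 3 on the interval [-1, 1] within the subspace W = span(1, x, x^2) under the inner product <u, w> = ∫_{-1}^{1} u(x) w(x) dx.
g(x) = -2*x^2/7 + x/5 + 99/35

The best approximation g ∈ W is the orthogonal projection of f onto W. Writing g = a_0 + a_1 x + a_2 x^2, the coefficients solve the normal equations G · a = b where
  G_{ij} = <φ_i, φ_j> and b_i = <f, φ_i>, with φ_0 = 1, φ_1 = x, φ_2 = x^2.
G =
  [2, 0, 2/3]
  [0, 2/3, 0]
  [2/3, 0, 2/5],
b = (82/15, 2/15, 62/35).
Solving gives a_0 = 99/35, a_1 = 1/5, a_2 = -2/7, so
  g(x) = -2*x^2/7 + x/5 + 99/35.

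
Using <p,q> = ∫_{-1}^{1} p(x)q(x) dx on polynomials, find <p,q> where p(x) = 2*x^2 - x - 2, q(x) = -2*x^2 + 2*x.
<p,q> = -4/15

Expand the product: p(x)·q(x) = -4*x^4 + 6*x^3 + 2*x^2 - 4*x.
∫_{-1}^{1} of each monomial x^k gives [2/(k+1) if k even, 0 if k odd]. Integrating term-by-term (or equivalently evaluating the antiderivative F(x) = -4*x^5/5 + 3*x^4/2 + 2*x^3/3 - 2*x^2 at the endpoints):
  F(1) − F(−1) = -19/30 − (-11/30) = -4/15.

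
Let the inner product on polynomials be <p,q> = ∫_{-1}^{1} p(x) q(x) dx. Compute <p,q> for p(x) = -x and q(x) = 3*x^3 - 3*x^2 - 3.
<p,q> = -6/5

Expand the product: p(x)·q(x) = -3*x^4 + 3*x^3 + 3*x.
∫_{-1}^{1} of each monomial x^k gives [2/(k+1) if k even, 0 if k odd]. Integrating term-by-term (or equivalently evaluating the antiderivative F(x) = -3*x^5/5 + 3*x^4/4 + 3*x^2/2 at the endpoints):
  F(1) − F(−1) = 33/20 − (57/20) = -6/5.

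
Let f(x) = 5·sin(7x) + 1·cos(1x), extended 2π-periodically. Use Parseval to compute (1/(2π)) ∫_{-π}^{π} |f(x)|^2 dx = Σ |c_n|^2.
Σ |c_n|^2 = 13

Expand |f|^2 and use orthogonality of {sin(nx), cos(mx)} on [-π, π]:
  ∫_{-π}^{π} sin(nx)^2 dx = π, ∫ cos(mx)^2 dx = π, and cross terms integrate to 0.
So ∫_{-π}^{π} f(x)^2 dx = 5^2 · π + 1^2 · π = (25 + 1)π.
Divide by 2π: (25 + 1)/2 = 13.
By Parseval, this equals Σ |c_n|^2.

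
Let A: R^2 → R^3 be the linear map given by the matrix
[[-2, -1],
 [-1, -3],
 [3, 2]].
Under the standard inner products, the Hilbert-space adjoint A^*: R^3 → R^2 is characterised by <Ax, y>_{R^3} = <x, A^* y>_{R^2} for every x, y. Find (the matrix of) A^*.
A^* = A^T =
[[-2, -1, 3],
 [-1, -3, 2]]

For real matrices with standard dot products, the defining identity <Ax, y> = <x, A^* y> gives (Ax)^T y = x^T (A^*) y, i.e. x^T A^T y = x^T (A^*) y. Since this holds for all x, y, we must have A^* = A^T. Therefore
A^* =
[[-2, -1, 3],
 [-1, -3, 2]].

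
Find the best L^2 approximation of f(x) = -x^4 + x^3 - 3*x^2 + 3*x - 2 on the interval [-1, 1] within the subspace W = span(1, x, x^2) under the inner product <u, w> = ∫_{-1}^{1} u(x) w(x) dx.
g(x) = -27*x^2/7 + 18*x/5 - 67/35

The best approximation g ∈ W is the orthogonal projection of f onto W. Writing g = a_0 + a_1 x + a_2 x^2, the coefficients solve the normal equations G · a = b where
  G_{ij} = <φ_i, φ_j> and b_i = <f, φ_i>, with φ_0 = 1, φ_1 = x, φ_2 = x^2.
G =
  [2, 0, 2/3]
  [0, 2/3, 0]
  [2/3, 0, 2/5],
b = (-32/5, 12/5, -296/105).
Solving gives a_0 = -67/35, a_1 = 18/5, a_2 = -27/7, so
  g(x) = -27*x^2/7 + 18*x/5 - 67/35.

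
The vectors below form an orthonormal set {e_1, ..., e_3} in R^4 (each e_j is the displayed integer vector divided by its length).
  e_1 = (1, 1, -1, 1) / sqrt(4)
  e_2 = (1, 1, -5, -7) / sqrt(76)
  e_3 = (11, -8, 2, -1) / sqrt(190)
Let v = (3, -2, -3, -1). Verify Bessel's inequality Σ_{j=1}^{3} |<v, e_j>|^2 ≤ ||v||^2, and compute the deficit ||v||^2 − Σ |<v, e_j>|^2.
Σ |<v, e_j>|^2 = 97/5; ||v||^2 = 23; deficit = 18/5

Write each e_j = u_j / sqrt(<u_j, u_j>) where u_j is the displayed integer vector. Then <v, e_j> = <v, u_j> / sqrt(<u_j, u_j>), so |<v, e_j>|^2 = <v, u_j>^2 / <u_j, u_j>.
Coefficients: <v, e_1> = 3/sqrt(4), <v, e_2> = 23/sqrt(76), <v, e_3> = 44/sqrt(190).
Square and sum: Σ |<v, e_j>|^2 = 97/5.
Compute ||v||^2 = v·v = 23.
Deficit = 23 − 97/5 = 18/5 ≥ 0, confirming Bessel's inequality. (The deficit equals ||v − Σ <v,e_j> e_j||^2, the squared distance from v to span{e_j}.)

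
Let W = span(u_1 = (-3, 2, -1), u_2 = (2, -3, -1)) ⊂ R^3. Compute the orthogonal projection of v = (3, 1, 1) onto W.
proj_W(v) = (2, 0, 2)

Set up U = [u_1 | ... | u_2] ∈ R^(3×2). The projector onto W = col(U) is P = U (U^T U)^(-1) U^T.
Compute U^T U =
  [14, -11]
  [-11, 14],
and U^T v = (-8, 2).
Solve U^T U · c = U^T v for the coefficients: c = (-6/5, -4/5). The projection is proj_W(v) = U c.
Check: (v - proj_W(v)) · u_1 = 0  (should be 0).
Check: (v - proj_W(v)) · u_2 = 0  (should be 0).
Result: proj_W(v) = (2, 0, 2).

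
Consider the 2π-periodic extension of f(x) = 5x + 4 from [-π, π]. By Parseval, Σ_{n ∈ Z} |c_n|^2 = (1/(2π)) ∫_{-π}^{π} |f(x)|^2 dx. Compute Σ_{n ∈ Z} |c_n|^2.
Σ |c_n|^2 = 25π^2/3 + 16

Expand and integrate term by term over [-π, π]:
  ∫ (5x)^2 dx = 25·(2π^3/3); ∫ 2·5·(4)·x dx = 0 (odd integrand); ∫ 4^2 dx = 16·2π.
So (1/(2π)) ∫_{-π}^{π} (5x + 4)^2 dx = 25π^2/3 + 16 = 25π^2/3 + 16.
Parseval ⇒ Σ |c_n|^2 = 25π^2/3 + 16.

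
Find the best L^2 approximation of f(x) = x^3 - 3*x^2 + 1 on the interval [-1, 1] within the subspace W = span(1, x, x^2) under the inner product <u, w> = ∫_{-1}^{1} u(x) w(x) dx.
g(x) = -3*x^2 + 3*x/5 + 1

The best approximation g ∈ W is the orthogonal projection of f onto W. Writing g = a_0 + a_1 x + a_2 x^2, the coefficients solve the normal equations G · a = b where
  G_{ij} = <φ_i, φ_j> and b_i = <f, φ_i>, with φ_0 = 1, φ_1 = x, φ_2 = x^2.
G =
  [2, 0, 2/3]
  [0, 2/3, 0]
  [2/3, 0, 2/5],
b = (0, 2/5, -8/15).
Solving gives a_0 = 1, a_1 = 3/5, a_2 = -3, so
  g(x) = -3*x^2 + 3*x/5 + 1.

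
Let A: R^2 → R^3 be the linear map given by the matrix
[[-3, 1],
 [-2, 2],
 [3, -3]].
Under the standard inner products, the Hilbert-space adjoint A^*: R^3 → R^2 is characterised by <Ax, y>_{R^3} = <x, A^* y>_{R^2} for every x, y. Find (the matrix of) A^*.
A^* = A^T =
[[-3, -2, 3],
 [1, 2, -3]]

For real matrices with standard dot products, the defining identity <Ax, y> = <x, A^* y> gives (Ax)^T y = x^T (A^*) y, i.e. x^T A^T y = x^T (A^*) y. Since this holds for all x, y, we must have A^* = A^T. Therefore
A^* =
[[-3, -2, 3],
 [1, 2, -3]].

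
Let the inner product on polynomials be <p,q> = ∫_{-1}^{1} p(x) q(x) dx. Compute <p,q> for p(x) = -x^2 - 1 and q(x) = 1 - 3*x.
<p,q> = -8/3

Expand the product: p(x)·q(x) = 3*x^3 - x^2 + 3*x - 1.
∫_{-1}^{1} of each monomial x^k gives [2/(k+1) if k even, 0 if k odd]. Integrating term-by-term (or equivalently evaluating the antiderivative F(x) = 3*x^4/4 - x^3/3 + 3*x^2/2 - x at the endpoints):
  F(1) − F(−1) = 11/12 − (43/12) = -8/3.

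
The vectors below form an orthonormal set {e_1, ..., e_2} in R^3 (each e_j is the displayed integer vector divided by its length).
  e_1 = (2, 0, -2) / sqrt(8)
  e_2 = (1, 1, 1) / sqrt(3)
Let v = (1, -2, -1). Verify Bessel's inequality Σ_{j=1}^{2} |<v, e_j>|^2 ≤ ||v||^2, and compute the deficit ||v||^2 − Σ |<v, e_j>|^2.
Σ |<v, e_j>|^2 = 10/3; ||v||^2 = 6; deficit = 8/3

Write each e_j = u_j / sqrt(<u_j, u_j>) where u_j is the displayed integer vector. Then <v, e_j> = <v, u_j> / sqrt(<u_j, u_j>), so |<v, e_j>|^2 = <v, u_j>^2 / <u_j, u_j>.
Coefficients: <v, e_1> = 4/sqrt(8), <v, e_2> = -2/sqrt(3).
Square and sum: Σ |<v, e_j>|^2 = 10/3.
Compute ||v||^2 = v·v = 6.
Deficit = 6 − 10/3 = 8/3 ≥ 0, confirming Bessel's inequality. (The deficit equals ||v − Σ <v,e_j> e_j||^2, the squared distance from v to span{e_j}.)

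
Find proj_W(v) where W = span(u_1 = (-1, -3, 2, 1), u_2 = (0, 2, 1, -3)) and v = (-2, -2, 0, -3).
proj_W(v) = (-15/23, -95/161, 320/161, -225/161)

Set up U = [u_1 | ... | u_2] ∈ R^(4×2). The projector onto W = col(U) is P = U (U^T U)^(-1) U^T.
Compute U^T U =
  [15, -7]
  [-7, 14],
and U^T v = (5, 5).
Solve U^T U · c = U^T v for the coefficients: c = (15/23, 110/161). The projection is proj_W(v) = U c.
Check: (v - proj_W(v)) · u_1 = 0  (should be 0).
Check: (v - proj_W(v)) · u_2 = 0  (should be 0).
Result: proj_W(v) = (-15/23, -95/161, 320/161, -225/161).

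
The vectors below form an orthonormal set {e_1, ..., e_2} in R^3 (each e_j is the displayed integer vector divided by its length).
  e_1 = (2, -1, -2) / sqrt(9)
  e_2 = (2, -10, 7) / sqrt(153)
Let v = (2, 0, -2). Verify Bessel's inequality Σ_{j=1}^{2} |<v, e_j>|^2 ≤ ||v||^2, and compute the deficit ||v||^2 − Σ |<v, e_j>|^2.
Σ |<v, e_j>|^2 = 132/17; ||v||^2 = 8; deficit = 4/17

Write each e_j = u_j / sqrt(<u_j, u_j>) where u_j is the displayed integer vector. Then <v, e_j> = <v, u_j> / sqrt(<u_j, u_j>), so |<v, e_j>|^2 = <v, u_j>^2 / <u_j, u_j>.
Coefficients: <v, e_1> = 8/sqrt(9), <v, e_2> = -10/sqrt(153).
Square and sum: Σ |<v, e_j>|^2 = 132/17.
Compute ||v||^2 = v·v = 8.
Deficit = 8 − 132/17 = 4/17 ≥ 0, confirming Bessel's inequality. (The deficit equals ||v − Σ <v,e_j> e_j||^2, the squared distance from v to span{e_j}.)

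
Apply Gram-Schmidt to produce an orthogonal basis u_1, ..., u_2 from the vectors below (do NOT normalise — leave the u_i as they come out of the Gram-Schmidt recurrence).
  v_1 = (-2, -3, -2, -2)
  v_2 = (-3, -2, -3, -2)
Orthogonal basis:
  u_1 = (-2, -3, -2, -2)
  u_2 = (-19/21, 8/7, -19/21, 2/21)

Apply the Gram-Schmidt recurrence
  u_1 = v_1
  u_i = v_i − Σ_{j<i} ((v_i · u_j) / (u_j · u_j)) · u_j.

Step by step this gives:
  u_1 = (-2, -3, -2, -2)
  u_2 = (-19/21, 8/7, -19/21, 2/21)

Orthogonality check:
  u_2 · u_1 = 0 (should be 0)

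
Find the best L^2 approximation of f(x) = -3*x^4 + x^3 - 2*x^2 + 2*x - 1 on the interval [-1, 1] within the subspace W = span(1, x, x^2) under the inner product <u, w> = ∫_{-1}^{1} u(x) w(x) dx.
g(x) = -32*x^2/7 + 13*x/5 - 26/35

The best approximation g ∈ W is the orthogonal projection of f onto W. Writing g = a_0 + a_1 x + a_2 x^2, the coefficients solve the normal equations G · a = b where
  G_{ij} = <φ_i, φ_j> and b_i = <f, φ_i>, with φ_0 = 1, φ_1 = x, φ_2 = x^2.
G =
  [2, 0, 2/3]
  [0, 2/3, 0]
  [2/3, 0, 2/5],
b = (-68/15, 26/15, -244/105).
Solving gives a_0 = -26/35, a_1 = 13/5, a_2 = -32/7, so
  g(x) = -32*x^2/7 + 13*x/5 - 26/35.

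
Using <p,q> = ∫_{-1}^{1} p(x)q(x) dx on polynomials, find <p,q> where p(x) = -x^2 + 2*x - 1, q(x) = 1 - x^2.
<p,q> = -8/5

Expand the product: p(x)·q(x) = x^4 - 2*x^3 + 2*x - 1.
∫_{-1}^{1} of each monomial x^k gives [2/(k+1) if k even, 0 if k odd]. Integrating term-by-term (or equivalently evaluating the antiderivative F(x) = x^5/5 - x^4/2 + x^2 - x at the endpoints):
  F(1) − F(−1) = -3/10 − (13/10) = -8/5.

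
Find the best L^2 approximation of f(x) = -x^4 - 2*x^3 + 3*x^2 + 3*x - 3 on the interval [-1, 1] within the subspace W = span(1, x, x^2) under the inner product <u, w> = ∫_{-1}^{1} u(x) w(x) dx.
g(x) = 15*x^2/7 + 9*x/5 - 102/35

The best approximation g ∈ W is the orthogonal projection of f onto W. Writing g = a_0 + a_1 x + a_2 x^2, the coefficients solve the normal equations G · a = b where
  G_{ij} = <φ_i, φ_j> and b_i = <f, φ_i>, with φ_0 = 1, φ_1 = x, φ_2 = x^2.
G =
  [2, 0, 2/3]
  [0, 2/3, 0]
  [2/3, 0, 2/5],
b = (-22/5, 6/5, -38/35).
Solving gives a_0 = -102/35, a_1 = 9/5, a_2 = 15/7, so
  g(x) = 15*x^2/7 + 9*x/5 - 102/35.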